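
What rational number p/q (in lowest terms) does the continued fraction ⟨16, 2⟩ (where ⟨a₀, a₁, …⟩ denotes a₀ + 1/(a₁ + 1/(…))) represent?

33/2

a_0 = 16: 16/1
a_1 = 2: 33/2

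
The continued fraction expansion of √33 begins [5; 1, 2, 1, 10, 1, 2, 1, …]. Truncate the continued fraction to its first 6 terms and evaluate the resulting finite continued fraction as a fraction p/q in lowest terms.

270/47

Work from the innermost term outward:
Start with 1.
10 + 1/(1/1) = 10 + 1/1 = 11/1
1 + 1/(11/1) = 1 + 1/11 = 12/11
2 + 1/(12/11) = 2 + 11/12 = 35/12
1 + 1/(35/12) = 1 + 12/35 = 47/35
5 + 1/(47/35) = 5 + 35/47 = 270/47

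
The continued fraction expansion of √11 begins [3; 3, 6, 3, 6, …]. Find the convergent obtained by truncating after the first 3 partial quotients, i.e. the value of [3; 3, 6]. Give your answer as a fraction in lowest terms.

63/19

Collapse the nested fraction from the inside out:
Start with 6.
3 + 1/(6/1) = 3 + 1/6 = 19/6
3 + 1/(19/6) = 3 + 6/19 = 63/19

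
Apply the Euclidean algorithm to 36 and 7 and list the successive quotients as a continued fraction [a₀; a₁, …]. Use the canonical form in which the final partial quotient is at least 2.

[5; 7]

36 = 5·7 + 1, so a_0 = 5
7 = 7·1 + 0, so a_1 = 7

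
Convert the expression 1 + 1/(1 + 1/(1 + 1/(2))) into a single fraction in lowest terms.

8/5

Start with 2.
1 + 1/(2/1) = 1 + 1/2 = 3/2
1 + 1/(3/2) = 1 + 2/3 = 5/3
1 + 1/(5/3) = 1 + 3/5 = 8/5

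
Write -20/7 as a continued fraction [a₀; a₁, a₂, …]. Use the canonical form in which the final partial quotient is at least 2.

[-3; 7]

Run the Euclidean algorithm, recording each quotient:
-20 ÷ 7 → quotient -3, remainder 1
7 ÷ 1 → quotient 7, remainder 0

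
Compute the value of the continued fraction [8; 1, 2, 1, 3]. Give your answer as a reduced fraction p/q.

131/15

Use the convergent recurrence hₖ = aₖ·hₖ₋₁ + hₖ₋₂ (and likewise for the denominators kₖ):
a_0 = 8: 8/1
a_1 = 1: 9/1
a_2 = 2: 26/3
a_3 = 1: 35/4
a_4 = 3: 131/15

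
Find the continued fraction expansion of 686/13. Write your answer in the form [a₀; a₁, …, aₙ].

⌊686/13⌋ = 52, remainder 10
⌊13/10⌋ = 1, remainder 3
⌊10/3⌋ = 3, remainder 1
⌊3/1⌋ = 3, remainder 0

[52; 1, 3, 3]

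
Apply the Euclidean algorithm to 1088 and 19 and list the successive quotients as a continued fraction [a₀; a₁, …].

⌊1088/19⌋ = 57, remainder 5
⌊19/5⌋ = 3, remainder 4
⌊5/4⌋ = 1, remainder 1
⌊4/1⌋ = 4, remainder 0

[57; 3, 1, 4]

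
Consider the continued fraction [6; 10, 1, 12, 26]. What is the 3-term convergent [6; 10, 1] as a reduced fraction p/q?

67/11

Use the convergent recurrence hₖ = aₖ·hₖ₋₁ + hₖ₋₂ (and likewise for the denominators kₖ):
a_0 = 6: 6/1
a_1 = 10: 61/10
a_2 = 1: 67/11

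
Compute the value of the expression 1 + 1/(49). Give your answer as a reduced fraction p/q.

50/49

Use the convergent recurrence hₖ = aₖ·hₖ₋₁ + hₖ₋₂ (and likewise for the denominators kₖ):
a_0 = 1: 1/1
a_1 = 49: 50/49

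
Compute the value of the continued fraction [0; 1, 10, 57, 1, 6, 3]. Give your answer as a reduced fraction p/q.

a_0 = 0: 0/1
a_1 = 1: 1/1
a_2 = 10: 10/11
a_3 = 57: 571/628
a_4 = 1: 581/639
a_5 = 6: 4057/4462
a_6 = 3: 12752/14025

12752/14025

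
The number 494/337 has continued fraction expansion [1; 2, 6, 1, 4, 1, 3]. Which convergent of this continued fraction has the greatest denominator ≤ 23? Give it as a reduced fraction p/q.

22/15

a_0 = 1: 1/1  (≤ bound)
a_1 = 2: 3/2  (≤ bound)
a_2 = 6: 19/13  (≤ bound)
a_3 = 1: 22/15  (≤ bound)
a_4 = 4: 107/73  (> 23, stop)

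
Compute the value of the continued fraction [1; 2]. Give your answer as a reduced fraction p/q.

Starting at the tail and folding back:
Start with 2.
1 + 1/(2/1) = 1 + 1/2 = 3/2

3/2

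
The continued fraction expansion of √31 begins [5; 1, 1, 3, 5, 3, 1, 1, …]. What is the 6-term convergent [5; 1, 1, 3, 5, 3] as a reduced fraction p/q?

a_0 = 5: 5/1
a_1 = 1: 6/1
a_2 = 1: 11/2
a_3 = 3: 39/7
a_4 = 5: 206/37
a_5 = 3: 657/118

657/118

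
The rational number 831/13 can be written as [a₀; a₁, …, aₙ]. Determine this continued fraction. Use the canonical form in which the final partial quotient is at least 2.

⌊831/13⌋ = 63, remainder 12
⌊13/12⌋ = 1, remainder 1
⌊12/1⌋ = 12, remainder 0

[63; 1, 12]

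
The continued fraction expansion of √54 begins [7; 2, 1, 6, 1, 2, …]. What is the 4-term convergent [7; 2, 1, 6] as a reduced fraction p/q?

Starting at the tail and folding back:
Start with 6.
1 + 1/(6/1) = 1 + 1/6 = 7/6
2 + 1/(7/6) = 2 + 6/7 = 20/7
7 + 1/(20/7) = 7 + 7/20 = 147/20

147/20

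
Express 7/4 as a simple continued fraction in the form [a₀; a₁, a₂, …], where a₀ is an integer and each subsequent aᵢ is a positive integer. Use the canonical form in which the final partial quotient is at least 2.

7 ÷ 4 → quotient 1, remainder 3
4 ÷ 3 → quotient 1, remainder 1
3 ÷ 1 → quotient 3, remainder 0

[1; 1, 3]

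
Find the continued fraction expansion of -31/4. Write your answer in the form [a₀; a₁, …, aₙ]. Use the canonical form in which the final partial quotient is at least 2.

Repeatedly divide and take the remainder:
-31 = -8·4 + 1, so a_0 = -8
4 = 4·1 + 0, so a_1 = 4

[-8; 4]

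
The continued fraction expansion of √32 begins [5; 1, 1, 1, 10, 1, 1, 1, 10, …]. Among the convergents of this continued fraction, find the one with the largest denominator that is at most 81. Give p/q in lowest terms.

a_0 = 5: 5/1  (≤ bound)
a_1 = 1: 6/1  (≤ bound)
a_2 = 1: 11/2  (≤ bound)
a_3 = 1: 17/3  (≤ bound)
a_4 = 10: 181/32  (≤ bound)
a_5 = 1: 198/35  (≤ bound)
a_6 = 1: 379/67  (≤ bound)
a_7 = 1: 577/102  (> 81, stop)

379/67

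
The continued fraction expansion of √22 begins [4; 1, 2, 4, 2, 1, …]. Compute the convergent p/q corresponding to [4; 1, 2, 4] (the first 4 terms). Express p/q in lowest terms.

a_0 = 4: 4/1
a_1 = 1: 5/1
a_2 = 2: 14/3
a_3 = 4: 61/13

61/13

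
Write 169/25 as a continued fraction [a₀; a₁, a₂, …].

[6; 1, 3, 6]

⌊169/25⌋ = 6, remainder 19
⌊25/19⌋ = 1, remainder 6
⌊19/6⌋ = 3, remainder 1
⌊6/1⌋ = 6, remainder 0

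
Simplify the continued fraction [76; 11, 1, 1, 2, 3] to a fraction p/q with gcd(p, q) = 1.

a_0 = 76: 76/1
a_1 = 11: 837/11
a_2 = 1: 913/12
a_3 = 1: 1750/23
a_4 = 2: 4413/58
a_5 = 3: 14989/197

14989/197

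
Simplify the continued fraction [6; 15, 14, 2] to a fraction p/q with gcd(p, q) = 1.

2651/437

a_0 = 6: 6/1
a_1 = 15: 91/15
a_2 = 14: 1280/211
a_3 = 2: 2651/437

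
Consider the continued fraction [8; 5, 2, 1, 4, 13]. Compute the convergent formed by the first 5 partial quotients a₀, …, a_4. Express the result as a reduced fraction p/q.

614/75

a_0 = 8: 8/1
a_1 = 5: 41/5
a_2 = 2: 90/11
a_3 = 1: 131/16
a_4 = 4: 614/75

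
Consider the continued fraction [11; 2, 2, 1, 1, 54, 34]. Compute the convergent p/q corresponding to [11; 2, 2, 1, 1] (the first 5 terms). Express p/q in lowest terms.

137/12

Compute successive convergents:
a_0 = 11: 11/1
a_1 = 2: 23/2
a_2 = 2: 57/5
a_3 = 1: 80/7
a_4 = 1: 137/12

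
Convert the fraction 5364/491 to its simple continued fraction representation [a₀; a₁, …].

[10; 1, 12, 3, 1, 2, 3]

5364 ÷ 491 → quotient 10, remainder 454
491 ÷ 454 → quotient 1, remainder 37
454 ÷ 37 → quotient 12, remainder 10
37 ÷ 10 → quotient 3, remainder 7
10 ÷ 7 → quotient 1, remainder 3
7 ÷ 3 → quotient 2, remainder 1
3 ÷ 1 → quotient 3, remainder 0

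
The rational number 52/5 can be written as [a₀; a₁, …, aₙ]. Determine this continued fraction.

Apply division with remainder until the remainder is 0:
52 = 10·5 + 2, so a_0 = 10
5 = 2·2 + 1, so a_1 = 2
2 = 2·1 + 0, so a_2 = 2

[10; 2, 2]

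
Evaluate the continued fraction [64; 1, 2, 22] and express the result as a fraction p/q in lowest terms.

4333/67

a_0 = 64: 64/1
a_1 = 1: 65/1
a_2 = 2: 194/3
a_3 = 22: 4333/67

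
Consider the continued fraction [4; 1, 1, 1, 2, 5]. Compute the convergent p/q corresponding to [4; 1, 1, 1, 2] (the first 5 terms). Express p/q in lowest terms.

a_0 = 4: 4/1
a_1 = 1: 5/1
a_2 = 1: 9/2
a_3 = 1: 14/3
a_4 = 2: 37/8

37/8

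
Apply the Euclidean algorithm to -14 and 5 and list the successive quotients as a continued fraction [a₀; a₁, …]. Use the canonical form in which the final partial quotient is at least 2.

[-3; 5]

Repeatedly divide and take the remainder:
-14 = -3·5 + 1, so a_0 = -3
5 = 5·1 + 0, so a_1 = 5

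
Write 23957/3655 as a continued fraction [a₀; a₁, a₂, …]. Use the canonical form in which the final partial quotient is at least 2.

[6; 1, 1, 4, 12, 2, 7, 2]

⌊23957/3655⌋ = 6, remainder 2027
⌊3655/2027⌋ = 1, remainder 1628
⌊2027/1628⌋ = 1, remainder 399
⌊1628/399⌋ = 4, remainder 32
⌊399/32⌋ = 12, remainder 15
⌊32/15⌋ = 2, remainder 2
⌊15/2⌋ = 7, remainder 1
⌊2/1⌋ = 2, remainder 0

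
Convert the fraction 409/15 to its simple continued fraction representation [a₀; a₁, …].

[27; 3, 1, 3]

409 = 27·15 + 4, so a_0 = 27
15 = 3·4 + 3, so a_1 = 3
4 = 1·3 + 1, so a_2 = 1
3 = 3·1 + 0, so a_3 = 3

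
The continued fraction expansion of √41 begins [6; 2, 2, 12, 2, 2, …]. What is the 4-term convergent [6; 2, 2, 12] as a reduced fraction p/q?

397/62

a_0 = 6: 6/1
a_1 = 2: 13/2
a_2 = 2: 32/5
a_3 = 12: 397/62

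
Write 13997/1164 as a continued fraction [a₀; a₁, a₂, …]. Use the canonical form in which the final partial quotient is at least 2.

[12; 40, 7, 4]

13997 = 12·1164 + 29, so a_0 = 12
1164 = 40·29 + 4, so a_1 = 40
29 = 7·4 + 1, so a_2 = 7
4 = 4·1 + 0, so a_3 = 4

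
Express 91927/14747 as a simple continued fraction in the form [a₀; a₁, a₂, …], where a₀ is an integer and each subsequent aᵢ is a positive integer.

91927 = 6·14747 + 3445, so a_0 = 6
14747 = 4·3445 + 967, so a_1 = 4
3445 = 3·967 + 544, so a_2 = 3
967 = 1·544 + 423, so a_3 = 1
544 = 1·423 + 121, so a_4 = 1
423 = 3·121 + 60, so a_5 = 3
121 = 2·60 + 1, so a_6 = 2
60 = 60·1 + 0, so a_7 = 60

[6; 4, 3, 1, 1, 3, 2, 60]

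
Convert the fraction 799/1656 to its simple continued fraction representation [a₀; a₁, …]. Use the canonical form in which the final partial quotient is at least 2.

[0; 2, 13, 1, 3, 2, 6]

799 = 0·1656 + 799, so a_0 = 0
1656 = 2·799 + 58, so a_1 = 2
799 = 13·58 + 45, so a_2 = 13
58 = 1·45 + 13, so a_3 = 1
45 = 3·13 + 6, so a_4 = 3
13 = 2·6 + 1, so a_5 = 2
6 = 6·1 + 0, so a_6 = 6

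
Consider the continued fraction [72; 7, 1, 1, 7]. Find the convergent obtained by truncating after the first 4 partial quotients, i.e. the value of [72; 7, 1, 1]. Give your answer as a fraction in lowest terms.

a_0 = 72: 72/1
a_1 = 7: 505/7
a_2 = 1: 577/8
a_3 = 1: 1082/15

1082/15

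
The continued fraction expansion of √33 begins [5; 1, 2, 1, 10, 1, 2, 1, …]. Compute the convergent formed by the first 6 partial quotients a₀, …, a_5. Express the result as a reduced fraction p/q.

270/47

Build up convergents one term at a time:
a_0 = 5: 5/1
a_1 = 1: 6/1
a_2 = 2: 17/3
a_3 = 1: 23/4
a_4 = 10: 247/43
a_5 = 1: 270/47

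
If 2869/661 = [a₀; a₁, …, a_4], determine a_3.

Apply division with remainder until the remainder is 0:
⌊2869/661⌋ = 4, remainder 225
⌊661/225⌋ = 2, remainder 211
⌊225/211⌋ = 1, remainder 14
⌊211/14⌋ = 15, remainder 1

15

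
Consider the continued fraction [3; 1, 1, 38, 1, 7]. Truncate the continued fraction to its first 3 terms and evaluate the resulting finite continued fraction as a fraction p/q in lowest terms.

a_0 = 3: 3/1
a_1 = 1: 4/1
a_2 = 1: 7/2

7/2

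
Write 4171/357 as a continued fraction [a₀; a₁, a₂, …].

[11; 1, 2, 6, 3, 1, 1, 2]

4171 = 11·357 + 244, so a_0 = 11
357 = 1·244 + 113, so a_1 = 1
244 = 2·113 + 18, so a_2 = 2
113 = 6·18 + 5, so a_3 = 6
18 = 3·5 + 3, so a_4 = 3
5 = 1·3 + 2, so a_5 = 1
3 = 1·2 + 1, so a_6 = 1
2 = 2·1 + 0, so a_7 = 2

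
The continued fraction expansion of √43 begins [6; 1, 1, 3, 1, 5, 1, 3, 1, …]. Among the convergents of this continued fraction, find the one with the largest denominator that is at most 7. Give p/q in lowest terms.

46/7

a_0 = 6: 6/1  (≤ bound)
a_1 = 1: 7/1  (≤ bound)
a_2 = 1: 13/2  (≤ bound)
a_3 = 3: 46/7  (≤ bound)
a_4 = 1: 59/9  (> 7, stop)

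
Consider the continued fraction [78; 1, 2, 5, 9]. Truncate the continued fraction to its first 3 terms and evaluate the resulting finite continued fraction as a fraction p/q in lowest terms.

236/3

Start with 2.
1 + 1/(2/1) = 1 + 1/2 = 3/2
78 + 1/(3/2) = 78 + 2/3 = 236/3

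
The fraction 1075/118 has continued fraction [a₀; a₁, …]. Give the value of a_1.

9

⌊1075/118⌋ = 9, remainder 13
⌊118/13⌋ = 9, remainder 1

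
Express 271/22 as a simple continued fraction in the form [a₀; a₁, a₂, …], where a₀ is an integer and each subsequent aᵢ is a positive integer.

271 ÷ 22 → quotient 12, remainder 7
22 ÷ 7 → quotient 3, remainder 1
7 ÷ 1 → quotient 7, remainder 0

[12; 3, 7]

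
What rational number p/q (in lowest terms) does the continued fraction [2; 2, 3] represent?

Start with 3.
2 + 1/(3/1) = 2 + 1/3 = 7/3
2 + 1/(7/3) = 2 + 3/7 = 17/7

17/7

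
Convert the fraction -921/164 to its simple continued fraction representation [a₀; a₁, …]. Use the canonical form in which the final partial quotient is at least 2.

-921 ÷ 164 → quotient -6, remainder 63
164 ÷ 63 → quotient 2, remainder 38
63 ÷ 38 → quotient 1, remainder 25
38 ÷ 25 → quotient 1, remainder 13
25 ÷ 13 → quotient 1, remainder 12
13 ÷ 12 → quotient 1, remainder 1
12 ÷ 1 → quotient 12, remainder 0

[-6; 2, 1, 1, 1, 1, 12]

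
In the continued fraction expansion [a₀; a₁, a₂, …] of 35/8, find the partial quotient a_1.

⌊35/8⌋ = 4, remainder 3
⌊8/3⌋ = 2, remainder 2

2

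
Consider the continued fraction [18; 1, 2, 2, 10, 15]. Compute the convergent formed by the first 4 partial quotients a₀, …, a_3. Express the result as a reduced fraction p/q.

a_0 = 18: 18/1
a_1 = 1: 19/1
a_2 = 2: 56/3
a_3 = 2: 131/7

131/7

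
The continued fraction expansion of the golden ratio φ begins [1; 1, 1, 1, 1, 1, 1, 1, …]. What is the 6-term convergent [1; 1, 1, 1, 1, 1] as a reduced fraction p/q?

13/8

Start with 1.
1 + 1/(1/1) = 1 + 1/1 = 2/1
1 + 1/(2/1) = 1 + 1/2 = 3/2
1 + 1/(3/2) = 1 + 2/3 = 5/3
1 + 1/(5/3) = 1 + 3/5 = 8/5
1 + 1/(8/5) = 1 + 5/8 = 13/8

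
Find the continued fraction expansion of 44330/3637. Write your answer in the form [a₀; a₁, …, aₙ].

44330 ÷ 3637 → quotient 12, remainder 686
3637 ÷ 686 → quotient 5, remainder 207
686 ÷ 207 → quotient 3, remainder 65
207 ÷ 65 → quotient 3, remainder 12
65 ÷ 12 → quotient 5, remainder 5
12 ÷ 5 → quotient 2, remainder 2
5 ÷ 2 → quotient 2, remainder 1
2 ÷ 1 → quotient 2, remainder 0

[12; 5, 3, 3, 5, 2, 2, 2]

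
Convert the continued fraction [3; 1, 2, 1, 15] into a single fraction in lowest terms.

236/63

Start with 15.
1 + 1/(15/1) = 1 + 1/15 = 16/15
2 + 1/(16/15) = 2 + 15/16 = 47/16
1 + 1/(47/16) = 1 + 16/47 = 63/47
3 + 1/(63/47) = 3 + 47/63 = 236/63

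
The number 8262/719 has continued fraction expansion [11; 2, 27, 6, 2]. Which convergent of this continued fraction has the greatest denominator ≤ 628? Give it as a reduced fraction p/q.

3815/332

List convergents until the denominator exceeds the bound:
a_0 = 11: 11/1  (≤ bound)
a_1 = 2: 23/2  (≤ bound)
a_2 = 27: 632/55  (≤ bound)
a_3 = 6: 3815/332  (≤ bound)
a_4 = 2: 8262/719  (> 628, stop)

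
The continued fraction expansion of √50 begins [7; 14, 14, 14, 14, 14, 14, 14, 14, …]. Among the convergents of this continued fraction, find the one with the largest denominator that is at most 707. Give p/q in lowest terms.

1393/197

a_0 = 7: 7/1  (≤ bound)
a_1 = 14: 99/14  (≤ bound)
a_2 = 14: 1393/197  (≤ bound)
a_3 = 14: 19601/2772  (> 707, stop)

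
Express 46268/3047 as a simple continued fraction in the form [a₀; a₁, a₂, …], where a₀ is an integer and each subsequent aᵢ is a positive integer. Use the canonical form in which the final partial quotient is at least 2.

Apply division with remainder until the remainder is 0:
46268 ÷ 3047 → quotient 15, remainder 563
3047 ÷ 563 → quotient 5, remainder 232
563 ÷ 232 → quotient 2, remainder 99
232 ÷ 99 → quotient 2, remainder 34
99 ÷ 34 → quotient 2, remainder 31
34 ÷ 31 → quotient 1, remainder 3
31 ÷ 3 → quotient 10, remainder 1
3 ÷ 1 → quotient 3, remainder 0

[15; 5, 2, 2, 2, 1, 10, 3]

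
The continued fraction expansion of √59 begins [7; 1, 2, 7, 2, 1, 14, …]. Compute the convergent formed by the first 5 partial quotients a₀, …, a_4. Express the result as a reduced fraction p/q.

361/47

Start with 2.
7 + 1/(2/1) = 7 + 1/2 = 15/2
2 + 1/(15/2) = 2 + 2/15 = 32/15
1 + 1/(32/15) = 1 + 15/32 = 47/32
7 + 1/(47/32) = 7 + 32/47 = 361/47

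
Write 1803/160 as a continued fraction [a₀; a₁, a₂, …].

[11; 3, 1, 2, 1, 1, 2, 2]

1803 ÷ 160 → quotient 11, remainder 43
160 ÷ 43 → quotient 3, remainder 31
43 ÷ 31 → quotient 1, remainder 12
31 ÷ 12 → quotient 2, remainder 7
12 ÷ 7 → quotient 1, remainder 5
7 ÷ 5 → quotient 1, remainder 2
5 ÷ 2 → quotient 2, remainder 1
2 ÷ 1 → quotient 2, remainder 0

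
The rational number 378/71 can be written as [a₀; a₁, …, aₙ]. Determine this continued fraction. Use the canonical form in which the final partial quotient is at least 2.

[5; 3, 11, 2]

Apply division with remainder until the remainder is 0:
378 = 5·71 + 23, so a_0 = 5
71 = 3·23 + 2, so a_1 = 3
23 = 11·2 + 1, so a_2 = 11
2 = 2·1 + 0, so a_3 = 2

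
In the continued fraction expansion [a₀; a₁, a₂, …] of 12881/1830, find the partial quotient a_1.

25

12881 = 7·1830 + 71, so a_0 = 7
1830 = 25·71 + 55, so a_1 = 25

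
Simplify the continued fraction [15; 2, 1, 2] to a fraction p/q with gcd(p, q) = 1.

123/8

Use the convergent recurrence hₖ = aₖ·hₖ₋₁ + hₖ₋₂ (and likewise for the denominators kₖ):
a_0 = 15: 15/1
a_1 = 2: 31/2
a_2 = 1: 46/3
a_3 = 2: 123/8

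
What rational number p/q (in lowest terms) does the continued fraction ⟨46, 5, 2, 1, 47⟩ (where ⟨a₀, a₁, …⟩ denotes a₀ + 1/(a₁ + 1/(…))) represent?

35241/763

a_0 = 46: 46/1
a_1 = 5: 231/5
a_2 = 2: 508/11
a_3 = 1: 739/16
a_4 = 47: 35241/763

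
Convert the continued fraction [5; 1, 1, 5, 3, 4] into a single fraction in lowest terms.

Collapse the nested fraction from the inside out:
Start with 4.
3 + 1/(4/1) = 3 + 1/4 = 13/4
5 + 1/(13/4) = 5 + 4/13 = 69/13
1 + 1/(69/13) = 1 + 13/69 = 82/69
1 + 1/(82/69) = 1 + 69/82 = 151/82
5 + 1/(151/82) = 5 + 82/151 = 837/151

837/151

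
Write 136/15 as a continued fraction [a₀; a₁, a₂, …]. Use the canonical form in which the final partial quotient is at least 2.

Repeatedly divide and take the remainder:
136 ÷ 15 → quotient 9, remainder 1
15 ÷ 1 → quotient 15, remainder 0

[9; 15]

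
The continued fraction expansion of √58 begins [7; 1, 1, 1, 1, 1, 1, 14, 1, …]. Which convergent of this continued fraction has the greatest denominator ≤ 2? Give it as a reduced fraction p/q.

a_0 = 7: 7/1  (≤ bound)
a_1 = 1: 8/1  (≤ bound)
a_2 = 1: 15/2  (≤ bound)
a_3 = 1: 23/3  (> 2, stop)

15/2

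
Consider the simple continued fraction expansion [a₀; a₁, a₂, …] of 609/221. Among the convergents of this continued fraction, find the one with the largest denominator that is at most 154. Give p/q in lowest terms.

a_0 = 2: 2/1  (≤ bound)
a_1 = 1: 3/1  (≤ bound)
a_2 = 3: 11/4  (≤ bound)
a_3 = 10: 113/41  (≤ bound)
a_4 = 1: 124/45  (≤ bound)
a_5 = 4: 609/221  (> 154, stop)

124/45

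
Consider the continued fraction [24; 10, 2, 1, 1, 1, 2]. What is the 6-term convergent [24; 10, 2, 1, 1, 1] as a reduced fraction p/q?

2000/83

Use the convergent recurrence hₖ = aₖ·hₖ₋₁ + hₖ₋₂ (and likewise for the denominators kₖ):
a_0 = 24: 24/1
a_1 = 10: 241/10
a_2 = 2: 506/21
a_3 = 1: 747/31
a_4 = 1: 1253/52
a_5 = 1: 2000/83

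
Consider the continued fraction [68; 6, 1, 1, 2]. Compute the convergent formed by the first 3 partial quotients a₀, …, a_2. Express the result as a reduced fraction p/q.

477/7

a_0 = 68: 68/1
a_1 = 6: 409/6
a_2 = 1: 477/7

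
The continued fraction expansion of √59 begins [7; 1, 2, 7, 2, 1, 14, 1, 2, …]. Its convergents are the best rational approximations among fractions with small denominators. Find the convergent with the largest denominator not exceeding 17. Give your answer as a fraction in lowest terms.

23/3

List convergents until the denominator exceeds the bound:
a_0 = 7: 7/1  (≤ bound)
a_1 = 1: 8/1  (≤ bound)
a_2 = 2: 23/3  (≤ bound)
a_3 = 7: 169/22  (> 17, stop)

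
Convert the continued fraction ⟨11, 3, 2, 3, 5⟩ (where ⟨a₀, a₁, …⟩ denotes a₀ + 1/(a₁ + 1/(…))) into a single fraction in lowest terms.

1434/127

Start with 5.
3 + 1/(5/1) = 3 + 1/5 = 16/5
2 + 1/(16/5) = 2 + 5/16 = 37/16
3 + 1/(37/16) = 3 + 16/37 = 127/37
11 + 1/(127/37) = 11 + 37/127 = 1434/127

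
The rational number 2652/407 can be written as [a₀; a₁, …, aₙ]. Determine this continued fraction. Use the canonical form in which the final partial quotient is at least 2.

[6; 1, 1, 15, 6, 2]

⌊2652/407⌋ = 6, remainder 210
⌊407/210⌋ = 1, remainder 197
⌊210/197⌋ = 1, remainder 13
⌊197/13⌋ = 15, remainder 2
⌊13/2⌋ = 6, remainder 1
⌊2/1⌋ = 2, remainder 0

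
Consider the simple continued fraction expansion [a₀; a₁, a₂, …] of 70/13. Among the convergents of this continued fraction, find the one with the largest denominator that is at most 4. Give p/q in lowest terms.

16/3

a_0 = 5: 5/1  (≤ bound)
a_1 = 2: 11/2  (≤ bound)
a_2 = 1: 16/3  (≤ bound)
a_3 = 1: 27/5  (> 4, stop)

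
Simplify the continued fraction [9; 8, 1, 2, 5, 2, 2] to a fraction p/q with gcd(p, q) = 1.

Start with 2.
2 + 1/(2/1) = 2 + 1/2 = 5/2
5 + 1/(5/2) = 5 + 2/5 = 27/5
2 + 1/(27/5) = 2 + 5/27 = 59/27
1 + 1/(59/27) = 1 + 27/59 = 86/59
8 + 1/(86/59) = 8 + 59/86 = 747/86
9 + 1/(747/86) = 9 + 86/747 = 6809/747

6809/747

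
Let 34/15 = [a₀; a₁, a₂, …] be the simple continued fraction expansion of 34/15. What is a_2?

1

⌊34/15⌋ = 2, remainder 4
⌊15/4⌋ = 3, remainder 3
⌊4/3⌋ = 1, remainder 1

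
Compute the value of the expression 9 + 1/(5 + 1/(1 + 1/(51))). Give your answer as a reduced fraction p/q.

2851/311

Work from the innermost term outward:
Start with 51.
1 + 1/(51/1) = 1 + 1/51 = 52/51
5 + 1/(52/51) = 5 + 51/52 = 311/52
9 + 1/(311/52) = 9 + 52/311 = 2851/311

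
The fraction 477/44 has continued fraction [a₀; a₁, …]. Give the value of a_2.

5

Apply division with remainder until the remainder is 0:
477 ÷ 44 → quotient 10, remainder 37
44 ÷ 37 → quotient 1, remainder 7
37 ÷ 7 → quotient 5, remainder 2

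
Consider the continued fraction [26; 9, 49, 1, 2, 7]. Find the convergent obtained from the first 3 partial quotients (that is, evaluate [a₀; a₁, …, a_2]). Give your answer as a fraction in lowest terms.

Collapse the nested fraction from the inside out:
Start with 49.
9 + 1/(49/1) = 9 + 1/49 = 442/49
26 + 1/(442/49) = 26 + 49/442 = 11541/442

11541/442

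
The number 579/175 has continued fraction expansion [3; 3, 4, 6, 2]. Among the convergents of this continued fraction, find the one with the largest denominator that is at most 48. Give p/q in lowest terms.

a_0 = 3: 3/1  (≤ bound)
a_1 = 3: 10/3  (≤ bound)
a_2 = 4: 43/13  (≤ bound)
a_3 = 6: 268/81  (> 48, stop)

43/13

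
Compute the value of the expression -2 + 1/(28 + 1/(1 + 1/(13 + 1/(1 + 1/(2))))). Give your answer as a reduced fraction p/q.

a_0 = -2: -2/1
a_1 = 28: -55/28
a_2 = 1: -57/29
a_3 = 13: -796/405
a_4 = 1: -853/434
a_5 = 2: -2502/1273

-2502/1273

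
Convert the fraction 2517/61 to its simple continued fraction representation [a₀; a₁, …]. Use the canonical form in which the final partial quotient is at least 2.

⌊2517/61⌋ = 41, remainder 16
⌊61/16⌋ = 3, remainder 13
⌊16/13⌋ = 1, remainder 3
⌊13/3⌋ = 4, remainder 1
⌊3/1⌋ = 3, remainder 0

[41; 3, 1, 4, 3]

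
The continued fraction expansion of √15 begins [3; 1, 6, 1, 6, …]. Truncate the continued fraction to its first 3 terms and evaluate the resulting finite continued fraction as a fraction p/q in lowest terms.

a_0 = 3: 3/1
a_1 = 1: 4/1
a_2 = 6: 27/7

27/7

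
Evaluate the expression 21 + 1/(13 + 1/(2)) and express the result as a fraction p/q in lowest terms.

569/27

Start with 2.
13 + 1/(2/1) = 13 + 1/2 = 27/2
21 + 1/(27/2) = 21 + 2/27 = 569/27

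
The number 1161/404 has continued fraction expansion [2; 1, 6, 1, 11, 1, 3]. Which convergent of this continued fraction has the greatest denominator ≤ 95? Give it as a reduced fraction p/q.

a_0 = 2: 2/1  (≤ bound)
a_1 = 1: 3/1  (≤ bound)
a_2 = 6: 20/7  (≤ bound)
a_3 = 1: 23/8  (≤ bound)
a_4 = 11: 273/95  (≤ bound)
a_5 = 1: 296/103  (> 95, stop)

273/95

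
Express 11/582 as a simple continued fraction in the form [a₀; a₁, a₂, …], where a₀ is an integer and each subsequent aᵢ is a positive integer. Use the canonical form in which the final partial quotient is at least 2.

[0; 52, 1, 10]

⌊11/582⌋ = 0, remainder 11
⌊582/11⌋ = 52, remainder 10
⌊11/10⌋ = 1, remainder 1
⌊10/1⌋ = 10, remainder 0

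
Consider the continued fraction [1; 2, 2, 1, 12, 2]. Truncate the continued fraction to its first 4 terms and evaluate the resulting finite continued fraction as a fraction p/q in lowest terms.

Start with 1.
2 + 1/(1/1) = 2 + 1/1 = 3/1
2 + 1/(3/1) = 2 + 1/3 = 7/3
1 + 1/(7/3) = 1 + 3/7 = 10/7

10/7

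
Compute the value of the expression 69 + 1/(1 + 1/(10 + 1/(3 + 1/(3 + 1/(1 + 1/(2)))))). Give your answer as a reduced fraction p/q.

28454/407

Starting at the tail and folding back:
Start with 2.
1 + 1/(2/1) = 1 + 1/2 = 3/2
3 + 1/(3/2) = 3 + 2/3 = 11/3
3 + 1/(11/3) = 3 + 3/11 = 36/11
10 + 1/(36/11) = 10 + 11/36 = 371/36
1 + 1/(371/36) = 1 + 36/371 = 407/371
69 + 1/(407/371) = 69 + 371/407 = 28454/407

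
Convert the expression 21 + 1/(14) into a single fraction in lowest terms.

295/14

Start with 14.
21 + 1/(14/1) = 21 + 1/14 = 295/14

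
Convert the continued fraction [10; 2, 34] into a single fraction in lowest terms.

724/69

a_0 = 10: 10/1
a_1 = 2: 21/2
a_2 = 34: 724/69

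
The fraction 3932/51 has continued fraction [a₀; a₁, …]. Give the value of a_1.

10

3932 ÷ 51 → quotient 77, remainder 5
51 ÷ 5 → quotient 10, remainder 1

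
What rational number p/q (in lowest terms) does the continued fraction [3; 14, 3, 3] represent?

439/143

a_0 = 3: 3/1
a_1 = 14: 43/14
a_2 = 3: 132/43
a_3 = 3: 439/143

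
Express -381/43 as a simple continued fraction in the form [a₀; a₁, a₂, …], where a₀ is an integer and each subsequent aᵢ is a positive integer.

Apply division with remainder until the remainder is 0:
-381 ÷ 43 → quotient -9, remainder 6
43 ÷ 6 → quotient 7, remainder 1
6 ÷ 1 → quotient 6, remainder 0

[-9; 7, 6]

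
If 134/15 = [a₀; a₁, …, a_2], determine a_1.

1

134 ÷ 15 → quotient 8, remainder 14
15 ÷ 14 → quotient 1, remainder 1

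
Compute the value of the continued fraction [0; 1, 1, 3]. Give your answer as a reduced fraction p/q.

4/7

a_0 = 0: 0/1
a_1 = 1: 1/1
a_2 = 1: 1/2
a_3 = 3: 4/7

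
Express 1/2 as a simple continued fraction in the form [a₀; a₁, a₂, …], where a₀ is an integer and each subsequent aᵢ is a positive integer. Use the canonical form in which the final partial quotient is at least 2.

[0; 2]

Run the Euclidean algorithm, recording each quotient:
1 = 0·2 + 1, so a_0 = 0
2 = 2·1 + 0, so a_1 = 2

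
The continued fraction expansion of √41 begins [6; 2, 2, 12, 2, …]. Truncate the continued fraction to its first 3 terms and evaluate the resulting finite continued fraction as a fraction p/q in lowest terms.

32/5

a_0 = 6: 6/1
a_1 = 2: 13/2
a_2 = 2: 32/5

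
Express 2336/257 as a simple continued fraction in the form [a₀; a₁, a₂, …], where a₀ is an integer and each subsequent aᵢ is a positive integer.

[9; 11, 5, 1, 3]

Repeatedly divide and take the remainder:
⌊2336/257⌋ = 9, remainder 23
⌊257/23⌋ = 11, remainder 4
⌊23/4⌋ = 5, remainder 3
⌊4/3⌋ = 1, remainder 1
⌊3/1⌋ = 3, remainder 0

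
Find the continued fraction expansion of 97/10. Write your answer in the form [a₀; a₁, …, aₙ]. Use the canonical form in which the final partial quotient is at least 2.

[9; 1, 2, 3]

97 ÷ 10 → quotient 9, remainder 7
10 ÷ 7 → quotient 1, remainder 3
7 ÷ 3 → quotient 2, remainder 1
3 ÷ 1 → quotient 3, remainder 0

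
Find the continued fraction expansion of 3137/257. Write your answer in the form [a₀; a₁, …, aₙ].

[12; 4, 1, 5, 1, 1, 1, 2]

Apply division with remainder until the remainder is 0:
⌊3137/257⌋ = 12, remainder 53
⌊257/53⌋ = 4, remainder 45
⌊53/45⌋ = 1, remainder 8
⌊45/8⌋ = 5, remainder 5
⌊8/5⌋ = 1, remainder 3
⌊5/3⌋ = 1, remainder 2
⌊3/2⌋ = 1, remainder 1
⌊2/1⌋ = 2, remainder 0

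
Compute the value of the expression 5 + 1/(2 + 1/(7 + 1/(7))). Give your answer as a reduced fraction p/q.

585/107

Start with 7.
7 + 1/(7/1) = 7 + 1/7 = 50/7
2 + 1/(50/7) = 2 + 7/50 = 107/50
5 + 1/(107/50) = 5 + 50/107 = 585/107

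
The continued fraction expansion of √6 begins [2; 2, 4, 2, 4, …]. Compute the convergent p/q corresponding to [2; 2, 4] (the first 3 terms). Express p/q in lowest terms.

a_0 = 2: 2/1
a_1 = 2: 5/2
a_2 = 4: 22/9

22/9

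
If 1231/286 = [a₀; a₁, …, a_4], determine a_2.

3

⌊1231/286⌋ = 4, remainder 87
⌊286/87⌋ = 3, remainder 25
⌊87/25⌋ = 3, remainder 12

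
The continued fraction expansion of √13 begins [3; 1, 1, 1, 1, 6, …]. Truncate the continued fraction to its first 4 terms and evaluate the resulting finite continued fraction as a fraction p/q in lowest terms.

11/3

Start with 1.
1 + 1/(1/1) = 1 + 1/1 = 2/1
1 + 1/(2/1) = 1 + 1/2 = 3/2
3 + 1/(3/2) = 3 + 2/3 = 11/3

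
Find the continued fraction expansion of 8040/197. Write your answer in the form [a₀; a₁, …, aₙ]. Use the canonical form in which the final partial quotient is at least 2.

Run the Euclidean algorithm, recording each quotient:
8040 ÷ 197 → quotient 40, remainder 160
197 ÷ 160 → quotient 1, remainder 37
160 ÷ 37 → quotient 4, remainder 12
37 ÷ 12 → quotient 3, remainder 1
12 ÷ 1 → quotient 12, remainder 0

[40; 1, 4, 3, 12]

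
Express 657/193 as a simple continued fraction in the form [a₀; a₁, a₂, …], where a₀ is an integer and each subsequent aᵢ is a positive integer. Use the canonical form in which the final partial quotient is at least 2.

Apply division with remainder until the remainder is 0:
⌊657/193⌋ = 3, remainder 78
⌊193/78⌋ = 2, remainder 37
⌊78/37⌋ = 2, remainder 4
⌊37/4⌋ = 9, remainder 1
⌊4/1⌋ = 4, remainder 0

[3; 2, 2, 9, 4]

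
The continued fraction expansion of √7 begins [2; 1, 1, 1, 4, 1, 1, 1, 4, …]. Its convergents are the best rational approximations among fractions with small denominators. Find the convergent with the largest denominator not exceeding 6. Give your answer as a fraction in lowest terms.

8/3

a_0 = 2: 2/1  (≤ bound)
a_1 = 1: 3/1  (≤ bound)
a_2 = 1: 5/2  (≤ bound)
a_3 = 1: 8/3  (≤ bound)
a_4 = 4: 37/14  (> 6, stop)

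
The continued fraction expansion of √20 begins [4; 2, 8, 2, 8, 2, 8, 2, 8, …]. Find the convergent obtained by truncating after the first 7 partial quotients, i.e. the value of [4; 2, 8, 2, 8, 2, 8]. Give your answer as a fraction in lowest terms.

Starting at the tail and folding back:
Start with 8.
2 + 1/(8/1) = 2 + 1/8 = 17/8
8 + 1/(17/8) = 8 + 8/17 = 144/17
2 + 1/(144/17) = 2 + 17/144 = 305/144
8 + 1/(305/144) = 8 + 144/305 = 2584/305
2 + 1/(2584/305) = 2 + 305/2584 = 5473/2584
4 + 1/(5473/2584) = 4 + 2584/5473 = 24476/5473

24476/5473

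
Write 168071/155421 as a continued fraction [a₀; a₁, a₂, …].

[1; 12, 3, 2, 38, 47]

Repeatedly divide and take the remainder:
168071 = 1·155421 + 12650, so a_0 = 1
155421 = 12·12650 + 3621, so a_1 = 12
12650 = 3·3621 + 1787, so a_2 = 3
3621 = 2·1787 + 47, so a_3 = 2
1787 = 38·47 + 1, so a_4 = 38
47 = 47·1 + 0, so a_5 = 47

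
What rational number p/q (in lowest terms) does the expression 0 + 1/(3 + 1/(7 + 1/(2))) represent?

15/47

Start with 2.
7 + 1/(2/1) = 7 + 1/2 = 15/2
3 + 1/(15/2) = 3 + 2/15 = 47/15
0 + 1/(47/15) = 0 + 15/47 = 15/47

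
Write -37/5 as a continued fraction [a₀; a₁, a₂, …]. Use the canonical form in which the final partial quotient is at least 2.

-37 = -8·5 + 3, so a_0 = -8
5 = 1·3 + 2, so a_1 = 1
3 = 1·2 + 1, so a_2 = 1
2 = 2·1 + 0, so a_3 = 2

[-8; 1, 1, 2]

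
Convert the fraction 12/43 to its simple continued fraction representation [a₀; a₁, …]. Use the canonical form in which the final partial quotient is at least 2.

[0; 3, 1, 1, 2, 2]

12 ÷ 43 → quotient 0, remainder 12
43 ÷ 12 → quotient 3, remainder 7
12 ÷ 7 → quotient 1, remainder 5
7 ÷ 5 → quotient 1, remainder 2
5 ÷ 2 → quotient 2, remainder 1
2 ÷ 1 → quotient 2, remainder 0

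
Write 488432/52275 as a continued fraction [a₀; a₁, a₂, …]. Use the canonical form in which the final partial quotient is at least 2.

Run the Euclidean algorithm, recording each quotient:
488432 ÷ 52275 → quotient 9, remainder 17957
52275 ÷ 17957 → quotient 2, remainder 16361
17957 ÷ 16361 → quotient 1, remainder 1596
16361 ÷ 1596 → quotient 10, remainder 401
1596 ÷ 401 → quotient 3, remainder 393
401 ÷ 393 → quotient 1, remainder 8
393 ÷ 8 → quotient 49, remainder 1
8 ÷ 1 → quotient 8, remainder 0

[9; 2, 1, 10, 3, 1, 49, 8]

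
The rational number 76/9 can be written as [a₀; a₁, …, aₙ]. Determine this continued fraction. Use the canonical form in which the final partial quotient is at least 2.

⌊76/9⌋ = 8, remainder 4
⌊9/4⌋ = 2, remainder 1
⌊4/1⌋ = 4, remainder 0

[8; 2, 4]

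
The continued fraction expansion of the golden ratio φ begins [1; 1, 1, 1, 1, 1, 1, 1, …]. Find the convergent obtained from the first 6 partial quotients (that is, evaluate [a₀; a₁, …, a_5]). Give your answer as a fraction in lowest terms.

Work from the innermost term outward:
Start with 1.
1 + 1/(1/1) = 1 + 1/1 = 2/1
1 + 1/(2/1) = 1 + 1/2 = 3/2
1 + 1/(3/2) = 1 + 2/3 = 5/3
1 + 1/(5/3) = 1 + 3/5 = 8/5
1 + 1/(8/5) = 1 + 5/8 = 13/8

13/8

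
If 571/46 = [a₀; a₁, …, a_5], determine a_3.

571 ÷ 46 → quotient 12, remainder 19
46 ÷ 19 → quotient 2, remainder 8
19 ÷ 8 → quotient 2, remainder 3
8 ÷ 3 → quotient 2, remainder 2

2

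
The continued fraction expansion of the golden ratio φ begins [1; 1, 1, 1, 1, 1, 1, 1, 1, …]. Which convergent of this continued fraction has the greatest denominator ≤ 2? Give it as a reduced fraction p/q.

3/2

List convergents until the denominator exceeds the bound:
a_0 = 1: 1/1  (≤ bound)
a_1 = 1: 2/1  (≤ bound)
a_2 = 1: 3/2  (≤ bound)
a_3 = 1: 5/3  (> 2, stop)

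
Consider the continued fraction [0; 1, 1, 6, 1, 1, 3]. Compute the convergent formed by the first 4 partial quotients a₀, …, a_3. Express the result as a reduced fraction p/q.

7/13

a_0 = 0: 0/1
a_1 = 1: 1/1
a_2 = 1: 1/2
a_3 = 6: 7/13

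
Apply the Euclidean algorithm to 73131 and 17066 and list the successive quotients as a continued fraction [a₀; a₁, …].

⌊73131/17066⌋ = 4, remainder 4867
⌊17066/4867⌋ = 3, remainder 2465
⌊4867/2465⌋ = 1, remainder 2402
⌊2465/2402⌋ = 1, remainder 63
⌊2402/63⌋ = 38, remainder 8
⌊63/8⌋ = 7, remainder 7
⌊8/7⌋ = 1, remainder 1
⌊7/1⌋ = 7, remainder 0

[4; 3, 1, 1, 38, 7, 1, 7]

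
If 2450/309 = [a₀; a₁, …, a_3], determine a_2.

13

Repeatedly divide and take the remainder:
⌊2450/309⌋ = 7, remainder 287
⌊309/287⌋ = 1, remainder 22
⌊287/22⌋ = 13, remainder 1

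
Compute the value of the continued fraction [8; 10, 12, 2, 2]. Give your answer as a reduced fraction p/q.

a_0 = 8: 8/1
a_1 = 10: 81/10
a_2 = 12: 980/121
a_3 = 2: 2041/252
a_4 = 2: 5062/625

5062/625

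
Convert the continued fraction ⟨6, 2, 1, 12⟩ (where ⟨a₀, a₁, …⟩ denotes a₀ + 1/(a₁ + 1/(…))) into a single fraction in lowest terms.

241/38

Work from the innermost term outward:
Start with 12.
1 + 1/(12/1) = 1 + 1/12 = 13/12
2 + 1/(13/12) = 2 + 12/13 = 38/13
6 + 1/(38/13) = 6 + 13/38 = 241/38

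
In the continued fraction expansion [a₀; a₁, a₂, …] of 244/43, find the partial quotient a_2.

2

Apply division with remainder until the remainder is 0:
⌊244/43⌋ = 5, remainder 29
⌊43/29⌋ = 1, remainder 14
⌊29/14⌋ = 2, remainder 1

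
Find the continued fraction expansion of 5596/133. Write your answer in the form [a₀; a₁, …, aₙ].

Apply division with remainder until the remainder is 0:
5596 ÷ 133 → quotient 42, remainder 10
133 ÷ 10 → quotient 13, remainder 3
10 ÷ 3 → quotient 3, remainder 1
3 ÷ 1 → quotient 3, remainder 0

[42; 13, 3, 3]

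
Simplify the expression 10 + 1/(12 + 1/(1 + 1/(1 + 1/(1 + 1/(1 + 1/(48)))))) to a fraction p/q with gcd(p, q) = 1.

30863/3062

a_0 = 10: 10/1
a_1 = 12: 121/12
a_2 = 1: 131/13
a_3 = 1: 252/25
a_4 = 1: 383/38
a_5 = 1: 635/63
a_6 = 48: 30863/3062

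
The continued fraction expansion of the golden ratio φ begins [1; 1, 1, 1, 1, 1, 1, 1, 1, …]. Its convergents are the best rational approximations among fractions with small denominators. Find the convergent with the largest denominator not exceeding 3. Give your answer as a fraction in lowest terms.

5/3

a_0 = 1: 1/1  (≤ bound)
a_1 = 1: 2/1  (≤ bound)
a_2 = 1: 3/2  (≤ bound)
a_3 = 1: 5/3  (≤ bound)
a_4 = 1: 8/5  (> 3, stop)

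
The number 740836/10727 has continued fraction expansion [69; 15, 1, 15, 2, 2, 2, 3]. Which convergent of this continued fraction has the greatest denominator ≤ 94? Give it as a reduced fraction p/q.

1105/16

List convergents until the denominator exceeds the bound:
a_0 = 69: 69/1  (≤ bound)
a_1 = 15: 1036/15  (≤ bound)
a_2 = 1: 1105/16  (≤ bound)
a_3 = 15: 17611/255  (> 94, stop)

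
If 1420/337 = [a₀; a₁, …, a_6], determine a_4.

7

1420 ÷ 337 → quotient 4, remainder 72
337 ÷ 72 → quotient 4, remainder 49
72 ÷ 49 → quotient 1, remainder 23
49 ÷ 23 → quotient 2, remainder 3
23 ÷ 3 → quotient 7, remainder 2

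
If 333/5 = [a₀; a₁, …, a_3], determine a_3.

333 ÷ 5 → quotient 66, remainder 3
5 ÷ 3 → quotient 1, remainder 2
3 ÷ 2 → quotient 1, remainder 1
2 ÷ 1 → quotient 2, remainder 0

2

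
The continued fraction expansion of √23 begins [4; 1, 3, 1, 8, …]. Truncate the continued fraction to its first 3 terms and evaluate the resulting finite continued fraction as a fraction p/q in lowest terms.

Start with 3.
1 + 1/(3/1) = 1 + 1/3 = 4/3
4 + 1/(4/3) = 4 + 3/4 = 19/4

19/4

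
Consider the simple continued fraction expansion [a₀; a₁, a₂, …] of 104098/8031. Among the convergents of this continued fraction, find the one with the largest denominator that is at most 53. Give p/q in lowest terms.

337/26

List convergents until the denominator exceeds the bound:
a_0 = 12: 12/1  (≤ bound)
a_1 = 1: 13/1  (≤ bound)
a_2 = 25: 337/26  (≤ bound)
a_3 = 3: 1024/79  (> 53, stop)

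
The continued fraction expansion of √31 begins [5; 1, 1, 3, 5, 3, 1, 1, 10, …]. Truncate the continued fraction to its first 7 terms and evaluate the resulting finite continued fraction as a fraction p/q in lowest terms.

863/155

Compute successive convergents:
a_0 = 5: 5/1
a_1 = 1: 6/1
a_2 = 1: 11/2
a_3 = 3: 39/7
a_4 = 5: 206/37
a_5 = 3: 657/118
a_6 = 1: 863/155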